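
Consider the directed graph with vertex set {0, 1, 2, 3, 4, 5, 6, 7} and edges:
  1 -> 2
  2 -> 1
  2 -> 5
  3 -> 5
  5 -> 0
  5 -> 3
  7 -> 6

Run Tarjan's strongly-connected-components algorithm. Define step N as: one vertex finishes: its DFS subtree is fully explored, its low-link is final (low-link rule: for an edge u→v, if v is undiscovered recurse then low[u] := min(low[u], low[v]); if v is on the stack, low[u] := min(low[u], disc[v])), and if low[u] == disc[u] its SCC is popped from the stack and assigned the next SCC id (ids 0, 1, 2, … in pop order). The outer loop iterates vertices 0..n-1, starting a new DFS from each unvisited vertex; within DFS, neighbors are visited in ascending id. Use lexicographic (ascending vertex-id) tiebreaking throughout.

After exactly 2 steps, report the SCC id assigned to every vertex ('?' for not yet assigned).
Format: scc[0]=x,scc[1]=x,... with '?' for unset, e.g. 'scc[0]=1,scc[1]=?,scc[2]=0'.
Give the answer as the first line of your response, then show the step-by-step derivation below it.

scc[0]=0,scc[1]=?,scc[2]=?,scc[3]=?,scc[4]=?,scc[5]=?,scc[6]=?,scc[7]=?

step 1: low=(low[0]=0,low[1]=?,low[2]=?,low[3]=?,low[4]=?,low[5]=?,low[6]=?,low[7]=?); scc=(scc[0]=0,scc[1]=?,scc[2]=?,scc[3]=?,scc[4]=?,scc[5]=?,scc[6]=?,scc[7]=?)
step 2: low=(low[0]=0,low[1]=1,low[2]=1,low[3]=3,low[4]=?,low[5]=3,low[6]=?,low[7]=?); scc=(scc[0]=0,scc[1]=?,scc[2]=?,scc[3]=?,scc[4]=?,scc[5]=?,scc[6]=?,scc[7]=?)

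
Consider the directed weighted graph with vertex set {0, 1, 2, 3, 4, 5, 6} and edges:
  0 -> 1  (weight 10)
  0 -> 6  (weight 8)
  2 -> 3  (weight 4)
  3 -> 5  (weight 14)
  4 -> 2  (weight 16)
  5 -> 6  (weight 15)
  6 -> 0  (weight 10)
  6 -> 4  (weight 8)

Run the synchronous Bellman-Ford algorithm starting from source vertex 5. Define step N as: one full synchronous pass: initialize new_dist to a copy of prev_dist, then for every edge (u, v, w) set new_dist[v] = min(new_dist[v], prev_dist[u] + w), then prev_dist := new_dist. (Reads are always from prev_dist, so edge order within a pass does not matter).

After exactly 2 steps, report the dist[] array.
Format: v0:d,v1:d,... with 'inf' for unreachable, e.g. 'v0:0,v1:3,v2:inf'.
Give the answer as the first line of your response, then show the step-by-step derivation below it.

v0:25,v1:inf,v2:inf,v3:inf,v4:23,v5:0,v6:15

step 1: dist = v0:inf,v1:inf,v2:inf,v3:inf,v4:inf,v5:0,v6:15
step 2: dist = v0:25,v1:inf,v2:inf,v3:inf,v4:23,v5:0,v6:15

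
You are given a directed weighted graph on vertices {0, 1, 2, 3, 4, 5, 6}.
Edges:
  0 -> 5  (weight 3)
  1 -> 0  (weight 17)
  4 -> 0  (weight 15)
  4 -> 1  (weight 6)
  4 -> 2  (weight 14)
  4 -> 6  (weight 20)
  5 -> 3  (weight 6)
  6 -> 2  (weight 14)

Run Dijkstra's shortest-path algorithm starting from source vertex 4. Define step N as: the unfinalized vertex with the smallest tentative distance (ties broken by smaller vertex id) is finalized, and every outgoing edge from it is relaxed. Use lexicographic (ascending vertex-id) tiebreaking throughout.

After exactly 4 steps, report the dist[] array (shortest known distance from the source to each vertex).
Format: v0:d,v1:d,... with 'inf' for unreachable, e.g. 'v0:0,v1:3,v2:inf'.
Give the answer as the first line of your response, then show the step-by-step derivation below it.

v0:15,v1:6,v2:14,v3:inf,v4:0,v5:18,v6:20

step 1: dist = v0:15,v1:6,v2:14,v3:inf,v4:0,v5:inf,v6:20
step 2: dist = v0:15,v1:6,v2:14,v3:inf,v4:0,v5:inf,v6:20
step 3: dist = v0:15,v1:6,v2:14,v3:inf,v4:0,v5:inf,v6:20
step 4: dist = v0:15,v1:6,v2:14,v3:inf,v4:0,v5:18,v6:20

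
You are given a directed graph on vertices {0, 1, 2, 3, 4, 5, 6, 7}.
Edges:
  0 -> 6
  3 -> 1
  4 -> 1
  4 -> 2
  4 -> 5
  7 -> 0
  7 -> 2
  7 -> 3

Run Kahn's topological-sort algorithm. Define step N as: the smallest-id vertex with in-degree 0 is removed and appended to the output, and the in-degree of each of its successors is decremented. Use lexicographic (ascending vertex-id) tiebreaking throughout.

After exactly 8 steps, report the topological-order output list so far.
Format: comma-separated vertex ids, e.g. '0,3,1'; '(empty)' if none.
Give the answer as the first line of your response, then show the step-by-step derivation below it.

4,5,7,0,2,3,1,6

step 1: output 4; order=[4]; indeg=(1,1,1,1,0,0,1,0)
step 2: output 5; order=[4,5]; indeg=(1,1,1,1,0,0,1,0)
step 3: output 7; order=[4,5,7]; indeg=(0,1,0,0,0,0,1,0)
step 4: output 0; order=[4,5,7,0]; indeg=(0,1,0,0,0,0,0,0)
step 5: output 2; order=[4,5,7,0,2]; indeg=(0,1,0,0,0,0,0,0)
step 6: output 3; order=[4,5,7,0,2,3]; indeg=(0,0,0,0,0,0,0,0)
step 7: output 1; order=[4,5,7,0,2,3,1]; indeg=(0,0,0,0,0,0,0,0)
step 8: output 6; order=[4,5,7,0,2,3,1,6]; indeg=(0,0,0,0,0,0,0,0)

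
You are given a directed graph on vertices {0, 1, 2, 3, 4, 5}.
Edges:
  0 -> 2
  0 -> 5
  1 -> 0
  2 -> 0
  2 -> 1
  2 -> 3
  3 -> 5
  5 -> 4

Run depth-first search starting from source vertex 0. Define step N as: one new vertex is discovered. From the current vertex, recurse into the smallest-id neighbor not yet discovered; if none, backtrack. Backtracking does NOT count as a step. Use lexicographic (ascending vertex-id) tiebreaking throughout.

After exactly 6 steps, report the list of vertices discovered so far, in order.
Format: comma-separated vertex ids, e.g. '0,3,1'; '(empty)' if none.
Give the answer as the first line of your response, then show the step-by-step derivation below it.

0,2,1,3,5,4

step 1: discover 0; path=0; order=0
step 2: discover 2; path=0>2; order=0,2
step 3: discover 1; path=0>2>1; order=0,2,1
step 4: discover 3; path=0>2>3; order=0,2,1,3
step 5: discover 5; path=0>2>3>5; order=0,2,1,3,5
step 6: discover 4; path=0>2>3>5>4; order=0,2,1,3,5,4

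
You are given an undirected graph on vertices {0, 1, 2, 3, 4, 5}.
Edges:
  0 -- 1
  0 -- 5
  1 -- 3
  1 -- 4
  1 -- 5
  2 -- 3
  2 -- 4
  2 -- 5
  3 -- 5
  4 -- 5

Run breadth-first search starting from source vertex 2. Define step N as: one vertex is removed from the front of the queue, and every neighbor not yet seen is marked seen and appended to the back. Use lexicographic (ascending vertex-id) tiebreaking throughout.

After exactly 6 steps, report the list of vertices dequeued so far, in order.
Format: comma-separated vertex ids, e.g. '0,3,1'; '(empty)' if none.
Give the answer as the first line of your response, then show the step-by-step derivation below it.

2,3,4,5,1,0

step 1: dequeue 2; queue=[3,4,5]; order=2
step 2: dequeue 3; queue=[4,5,1]; order=2,3
step 3: dequeue 4; queue=[5,1]; order=2,3,4
step 4: dequeue 5; queue=[1,0]; order=2,3,4,5
step 5: dequeue 1; queue=[0]; order=2,3,4,5,1
step 6: dequeue 0; queue=[(empty)]; order=2,3,4,5,1,0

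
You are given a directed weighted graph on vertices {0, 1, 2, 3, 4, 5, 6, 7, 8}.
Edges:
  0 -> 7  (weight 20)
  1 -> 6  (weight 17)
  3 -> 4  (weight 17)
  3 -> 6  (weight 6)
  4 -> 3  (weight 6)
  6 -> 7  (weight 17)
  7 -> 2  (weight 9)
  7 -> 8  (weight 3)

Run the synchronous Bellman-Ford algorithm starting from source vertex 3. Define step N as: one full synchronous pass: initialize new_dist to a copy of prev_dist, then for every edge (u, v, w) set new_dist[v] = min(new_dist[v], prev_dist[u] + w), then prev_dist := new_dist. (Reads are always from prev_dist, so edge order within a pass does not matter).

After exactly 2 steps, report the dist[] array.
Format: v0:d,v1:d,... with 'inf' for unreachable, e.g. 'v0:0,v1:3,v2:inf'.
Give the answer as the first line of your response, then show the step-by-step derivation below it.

v0:inf,v1:inf,v2:inf,v3:0,v4:17,v5:inf,v6:6,v7:23,v8:inf

step 1: dist = v0:inf,v1:inf,v2:inf,v3:0,v4:17,v5:inf,v6:6,v7:inf,v8:inf
step 2: dist = v0:inf,v1:inf,v2:inf,v3:0,v4:17,v5:inf,v6:6,v7:23,v8:inf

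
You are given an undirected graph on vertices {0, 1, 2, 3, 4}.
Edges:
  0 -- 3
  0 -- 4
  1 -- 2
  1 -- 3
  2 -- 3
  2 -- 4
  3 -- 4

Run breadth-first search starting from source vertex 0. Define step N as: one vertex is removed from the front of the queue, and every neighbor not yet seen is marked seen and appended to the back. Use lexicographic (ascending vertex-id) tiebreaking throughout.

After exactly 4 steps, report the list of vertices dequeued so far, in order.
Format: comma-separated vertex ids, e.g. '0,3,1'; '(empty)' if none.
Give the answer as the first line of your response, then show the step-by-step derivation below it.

0,3,4,1

step 1: dequeue 0; queue=[3,4]; order=0
step 2: dequeue 3; queue=[4,1,2]; order=0,3
step 3: dequeue 4; queue=[1,2]; order=0,3,4
step 4: dequeue 1; queue=[2]; order=0,3,4,1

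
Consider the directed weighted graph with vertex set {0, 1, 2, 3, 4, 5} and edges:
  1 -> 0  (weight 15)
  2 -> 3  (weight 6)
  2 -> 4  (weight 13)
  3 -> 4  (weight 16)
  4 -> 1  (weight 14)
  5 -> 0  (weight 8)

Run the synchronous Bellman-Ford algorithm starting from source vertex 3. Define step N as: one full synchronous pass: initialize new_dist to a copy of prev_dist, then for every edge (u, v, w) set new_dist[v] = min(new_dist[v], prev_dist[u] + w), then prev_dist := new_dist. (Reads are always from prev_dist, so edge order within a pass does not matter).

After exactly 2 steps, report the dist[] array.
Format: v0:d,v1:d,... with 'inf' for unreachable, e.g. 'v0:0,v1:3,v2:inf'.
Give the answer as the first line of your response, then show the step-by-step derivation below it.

v0:inf,v1:30,v2:inf,v3:0,v4:16,v5:inf

step 1: dist = v0:inf,v1:inf,v2:inf,v3:0,v4:16,v5:inf
step 2: dist = v0:inf,v1:30,v2:inf,v3:0,v4:16,v5:inf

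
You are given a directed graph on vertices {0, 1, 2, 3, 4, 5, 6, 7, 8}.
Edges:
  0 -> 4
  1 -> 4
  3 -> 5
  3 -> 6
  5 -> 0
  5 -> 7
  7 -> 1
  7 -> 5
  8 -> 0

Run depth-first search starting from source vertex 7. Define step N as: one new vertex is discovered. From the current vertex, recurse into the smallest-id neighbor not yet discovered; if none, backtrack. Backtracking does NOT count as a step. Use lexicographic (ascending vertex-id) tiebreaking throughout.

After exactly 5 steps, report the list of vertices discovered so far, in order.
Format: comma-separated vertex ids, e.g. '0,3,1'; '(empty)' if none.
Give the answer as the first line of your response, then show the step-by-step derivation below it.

7,1,4,5,0

step 1: discover 7; path=7; order=7
step 2: discover 1; path=7>1; order=7,1
step 3: discover 4; path=7>1>4; order=7,1,4
step 4: discover 5; path=7>5; order=7,1,4,5
step 5: discover 0; path=7>5>0; order=7,1,4,5,0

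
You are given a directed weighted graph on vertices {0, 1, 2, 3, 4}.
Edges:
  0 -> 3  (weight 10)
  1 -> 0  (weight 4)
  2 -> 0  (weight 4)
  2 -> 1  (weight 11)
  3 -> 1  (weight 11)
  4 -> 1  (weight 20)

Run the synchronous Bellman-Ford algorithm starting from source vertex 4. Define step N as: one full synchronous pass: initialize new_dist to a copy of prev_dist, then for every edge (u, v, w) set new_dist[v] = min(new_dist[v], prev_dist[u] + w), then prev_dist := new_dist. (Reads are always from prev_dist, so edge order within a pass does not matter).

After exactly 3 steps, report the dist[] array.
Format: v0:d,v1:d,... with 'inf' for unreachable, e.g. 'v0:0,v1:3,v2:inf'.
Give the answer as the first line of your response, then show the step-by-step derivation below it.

v0:24,v1:20,v2:inf,v3:34,v4:0

step 1: dist = v0:inf,v1:20,v2:inf,v3:inf,v4:0
step 2: dist = v0:24,v1:20,v2:inf,v3:inf,v4:0
step 3: dist = v0:24,v1:20,v2:inf,v3:34,v4:0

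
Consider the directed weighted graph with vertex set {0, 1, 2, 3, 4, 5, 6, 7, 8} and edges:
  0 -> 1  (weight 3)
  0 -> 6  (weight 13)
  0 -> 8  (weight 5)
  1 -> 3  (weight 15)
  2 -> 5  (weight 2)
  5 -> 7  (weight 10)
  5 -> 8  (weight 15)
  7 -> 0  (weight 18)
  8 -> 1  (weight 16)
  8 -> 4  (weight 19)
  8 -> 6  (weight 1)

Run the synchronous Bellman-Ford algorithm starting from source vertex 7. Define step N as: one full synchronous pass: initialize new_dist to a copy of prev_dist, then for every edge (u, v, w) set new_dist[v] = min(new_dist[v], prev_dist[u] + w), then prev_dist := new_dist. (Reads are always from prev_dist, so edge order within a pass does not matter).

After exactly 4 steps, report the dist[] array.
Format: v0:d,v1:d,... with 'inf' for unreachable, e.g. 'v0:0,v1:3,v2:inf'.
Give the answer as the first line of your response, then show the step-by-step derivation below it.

v0:18,v1:21,v2:inf,v3:36,v4:42,v5:inf,v6:24,v7:0,v8:23

step 1: dist = v0:18,v1:inf,v2:inf,v3:inf,v4:inf,v5:inf,v6:inf,v7:0,v8:inf
step 2: dist = v0:18,v1:21,v2:inf,v3:inf,v4:inf,v5:inf,v6:31,v7:0,v8:23
step 3: dist = v0:18,v1:21,v2:inf,v3:36,v4:42,v5:inf,v6:24,v7:0,v8:23
step 4: dist = v0:18,v1:21,v2:inf,v3:36,v4:42,v5:inf,v6:24,v7:0,v8:23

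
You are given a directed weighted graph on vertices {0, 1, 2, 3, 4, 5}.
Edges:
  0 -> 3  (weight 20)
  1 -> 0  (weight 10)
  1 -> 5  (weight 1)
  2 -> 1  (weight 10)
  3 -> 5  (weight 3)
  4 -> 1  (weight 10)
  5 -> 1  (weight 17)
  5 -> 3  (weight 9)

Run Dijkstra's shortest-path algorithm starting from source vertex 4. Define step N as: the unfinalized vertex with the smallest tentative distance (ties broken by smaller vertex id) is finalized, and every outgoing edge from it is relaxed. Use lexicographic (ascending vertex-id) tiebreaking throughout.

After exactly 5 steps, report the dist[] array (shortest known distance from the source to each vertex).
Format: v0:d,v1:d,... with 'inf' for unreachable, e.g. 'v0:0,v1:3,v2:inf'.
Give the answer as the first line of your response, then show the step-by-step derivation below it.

v0:20,v1:10,v2:inf,v3:20,v4:0,v5:11

step 1: dist = v0:inf,v1:10,v2:inf,v3:inf,v4:0,v5:inf
step 2: dist = v0:20,v1:10,v2:inf,v3:inf,v4:0,v5:11
step 3: dist = v0:20,v1:10,v2:inf,v3:20,v4:0,v5:11
step 4: dist = v0:20,v1:10,v2:inf,v3:20,v4:0,v5:11
step 5: dist = v0:20,v1:10,v2:inf,v3:20,v4:0,v5:11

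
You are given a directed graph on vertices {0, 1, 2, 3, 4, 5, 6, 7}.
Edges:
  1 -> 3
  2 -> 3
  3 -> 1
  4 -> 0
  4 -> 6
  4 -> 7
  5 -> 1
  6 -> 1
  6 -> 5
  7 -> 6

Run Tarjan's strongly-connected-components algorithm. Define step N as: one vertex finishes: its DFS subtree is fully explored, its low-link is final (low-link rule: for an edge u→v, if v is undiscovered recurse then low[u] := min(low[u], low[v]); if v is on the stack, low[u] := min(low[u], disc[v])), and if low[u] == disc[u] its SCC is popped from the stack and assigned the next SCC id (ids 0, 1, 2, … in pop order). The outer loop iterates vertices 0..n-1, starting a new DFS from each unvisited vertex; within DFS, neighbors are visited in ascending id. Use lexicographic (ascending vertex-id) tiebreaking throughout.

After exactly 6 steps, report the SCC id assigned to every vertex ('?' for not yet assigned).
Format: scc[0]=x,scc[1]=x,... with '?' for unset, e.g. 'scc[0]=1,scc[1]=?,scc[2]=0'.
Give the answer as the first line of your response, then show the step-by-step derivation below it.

scc[0]=0,scc[1]=1,scc[2]=2,scc[3]=1,scc[4]=?,scc[5]=3,scc[6]=4,scc[7]=?

step 1: low=(low[0]=0,low[1]=?,low[2]=?,low[3]=?,low[4]=?,low[5]=?,low[6]=?,low[7]=?); scc=(scc[0]=0,scc[1]=?,scc[2]=?,scc[3]=?,scc[4]=?,scc[5]=?,scc[6]=?,scc[7]=?)
step 2: low=(low[0]=0,low[1]=1,low[2]=?,low[3]=1,low[4]=?,low[5]=?,low[6]=?,low[7]=?); scc=(scc[0]=0,scc[1]=?,scc[2]=?,scc[3]=?,scc[4]=?,scc[5]=?,scc[6]=?,scc[7]=?)
step 3: low=(low[0]=0,low[1]=1,low[2]=?,low[3]=1,low[4]=?,low[5]=?,low[6]=?,low[7]=?); scc=(scc[0]=0,scc[1]=1,scc[2]=?,scc[3]=1,scc[4]=?,scc[5]=?,scc[6]=?,scc[7]=?)
step 4: low=(low[0]=0,low[1]=1,low[2]=3,low[3]=1,low[4]=?,low[5]=?,low[6]=?,low[7]=?); scc=(scc[0]=0,scc[1]=1,scc[2]=2,scc[3]=1,scc[4]=?,scc[5]=?,scc[6]=?,scc[7]=?)
step 5: low=(low[0]=0,low[1]=1,low[2]=3,low[3]=1,low[4]=4,low[5]=6,low[6]=5,low[7]=?); scc=(scc[0]=0,scc[1]=1,scc[2]=2,scc[3]=1,scc[4]=?,scc[5]=3,scc[6]=?,scc[7]=?)
step 6: low=(low[0]=0,low[1]=1,low[2]=3,low[3]=1,low[4]=4,low[5]=6,low[6]=5,low[7]=?); scc=(scc[0]=0,scc[1]=1,scc[2]=2,scc[3]=1,scc[4]=?,scc[5]=3,scc[6]=4,scc[7]=?)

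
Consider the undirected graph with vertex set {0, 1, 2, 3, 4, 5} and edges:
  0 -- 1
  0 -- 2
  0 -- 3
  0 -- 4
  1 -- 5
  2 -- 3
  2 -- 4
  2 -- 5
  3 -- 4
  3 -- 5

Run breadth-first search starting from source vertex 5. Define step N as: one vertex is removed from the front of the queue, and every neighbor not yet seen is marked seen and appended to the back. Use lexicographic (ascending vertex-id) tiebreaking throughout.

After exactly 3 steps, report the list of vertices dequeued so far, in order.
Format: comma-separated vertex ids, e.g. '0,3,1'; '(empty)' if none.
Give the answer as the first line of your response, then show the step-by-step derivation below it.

5,1,2

step 1: dequeue 5; queue=[1,2,3]; order=5
step 2: dequeue 1; queue=[2,3,0]; order=5,1
step 3: dequeue 2; queue=[3,0,4]; order=5,1,2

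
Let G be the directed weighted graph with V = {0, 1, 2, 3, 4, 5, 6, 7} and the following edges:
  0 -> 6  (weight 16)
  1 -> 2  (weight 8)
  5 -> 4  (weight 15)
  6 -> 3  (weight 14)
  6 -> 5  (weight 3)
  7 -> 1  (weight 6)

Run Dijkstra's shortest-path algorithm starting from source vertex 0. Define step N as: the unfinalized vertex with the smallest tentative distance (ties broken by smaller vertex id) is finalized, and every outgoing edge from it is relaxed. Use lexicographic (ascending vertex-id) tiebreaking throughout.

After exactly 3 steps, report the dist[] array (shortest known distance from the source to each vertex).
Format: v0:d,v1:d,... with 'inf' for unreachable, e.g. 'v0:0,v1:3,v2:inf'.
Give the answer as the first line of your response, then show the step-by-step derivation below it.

v0:0,v1:inf,v2:inf,v3:30,v4:34,v5:19,v6:16,v7:inf

step 1: dist = v0:0,v1:inf,v2:inf,v3:inf,v4:inf,v5:inf,v6:16,v7:inf
step 2: dist = v0:0,v1:inf,v2:inf,v3:30,v4:inf,v5:19,v6:16,v7:inf
step 3: dist = v0:0,v1:inf,v2:inf,v3:30,v4:34,v5:19,v6:16,v7:inf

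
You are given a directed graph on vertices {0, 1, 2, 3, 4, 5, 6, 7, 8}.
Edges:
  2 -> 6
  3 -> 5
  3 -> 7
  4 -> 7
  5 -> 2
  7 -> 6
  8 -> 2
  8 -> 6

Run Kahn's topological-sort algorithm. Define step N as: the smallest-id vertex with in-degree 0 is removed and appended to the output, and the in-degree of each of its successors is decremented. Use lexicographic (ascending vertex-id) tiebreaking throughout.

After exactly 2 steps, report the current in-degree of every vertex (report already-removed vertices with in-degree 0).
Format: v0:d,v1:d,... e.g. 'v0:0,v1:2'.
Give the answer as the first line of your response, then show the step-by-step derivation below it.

v0:0,v1:0,v2:2,v3:0,v4:0,v5:1,v6:3,v7:2,v8:0

step 1: output 0; order=[0]; indeg=(0,0,2,0,0,1,3,2,0)
step 2: output 1; order=[0,1]; indeg=(0,0,2,0,0,1,3,2,0)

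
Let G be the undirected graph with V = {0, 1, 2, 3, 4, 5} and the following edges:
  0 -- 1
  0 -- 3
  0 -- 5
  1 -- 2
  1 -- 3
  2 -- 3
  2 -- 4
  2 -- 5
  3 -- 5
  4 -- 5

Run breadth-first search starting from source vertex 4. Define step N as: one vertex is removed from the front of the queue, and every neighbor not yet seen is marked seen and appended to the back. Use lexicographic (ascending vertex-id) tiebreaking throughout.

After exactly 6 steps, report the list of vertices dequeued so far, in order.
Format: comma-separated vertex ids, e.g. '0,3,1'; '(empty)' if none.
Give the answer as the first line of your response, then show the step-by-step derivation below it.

4,2,5,1,3,0

step 1: dequeue 4; queue=[2,5]; order=4
step 2: dequeue 2; queue=[5,1,3]; order=4,2
step 3: dequeue 5; queue=[1,3,0]; order=4,2,5
step 4: dequeue 1; queue=[3,0]; order=4,2,5,1
step 5: dequeue 3; queue=[0]; order=4,2,5,1,3
step 6: dequeue 0; queue=[(empty)]; order=4,2,5,1,3,0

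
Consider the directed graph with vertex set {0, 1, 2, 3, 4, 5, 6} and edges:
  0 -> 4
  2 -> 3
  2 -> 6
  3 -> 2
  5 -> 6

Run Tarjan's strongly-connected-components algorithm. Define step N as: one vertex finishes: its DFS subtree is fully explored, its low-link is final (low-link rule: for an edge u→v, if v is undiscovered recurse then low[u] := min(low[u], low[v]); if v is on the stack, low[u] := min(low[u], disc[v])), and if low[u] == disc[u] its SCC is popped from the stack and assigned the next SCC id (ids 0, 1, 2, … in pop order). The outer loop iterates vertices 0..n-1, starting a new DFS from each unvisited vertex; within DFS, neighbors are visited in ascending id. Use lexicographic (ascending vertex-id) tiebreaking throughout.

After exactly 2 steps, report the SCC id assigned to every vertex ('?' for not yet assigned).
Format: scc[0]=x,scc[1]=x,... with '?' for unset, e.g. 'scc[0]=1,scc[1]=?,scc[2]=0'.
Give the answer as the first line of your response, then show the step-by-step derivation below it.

scc[0]=1,scc[1]=?,scc[2]=?,scc[3]=?,scc[4]=0,scc[5]=?,scc[6]=?

step 1: low=(low[0]=0,low[1]=?,low[2]=?,low[3]=?,low[4]=1,low[5]=?,low[6]=?); scc=(scc[0]=?,scc[1]=?,scc[2]=?,scc[3]=?,scc[4]=0,scc[5]=?,scc[6]=?)
step 2: low=(low[0]=0,low[1]=?,low[2]=?,low[3]=?,low[4]=1,low[5]=?,low[6]=?); scc=(scc[0]=1,scc[1]=?,scc[2]=?,scc[3]=?,scc[4]=0,scc[5]=?,scc[6]=?)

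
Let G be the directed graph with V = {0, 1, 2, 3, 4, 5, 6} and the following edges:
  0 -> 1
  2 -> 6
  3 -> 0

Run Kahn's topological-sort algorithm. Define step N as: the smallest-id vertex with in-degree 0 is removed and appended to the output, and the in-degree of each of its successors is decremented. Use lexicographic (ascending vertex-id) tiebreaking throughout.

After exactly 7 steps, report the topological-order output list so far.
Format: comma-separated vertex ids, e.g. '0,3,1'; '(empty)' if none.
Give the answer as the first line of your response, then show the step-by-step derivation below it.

2,3,0,1,4,5,6

step 1: output 2; order=[2]; indeg=(1,1,0,0,0,0,0)
step 2: output 3; order=[2,3]; indeg=(0,1,0,0,0,0,0)
step 3: output 0; order=[2,3,0]; indeg=(0,0,0,0,0,0,0)
step 4: output 1; order=[2,3,0,1]; indeg=(0,0,0,0,0,0,0)
step 5: output 4; order=[2,3,0,1,4]; indeg=(0,0,0,0,0,0,0)
step 6: output 5; order=[2,3,0,1,4,5]; indeg=(0,0,0,0,0,0,0)
step 7: output 6; order=[2,3,0,1,4,5,6]; indeg=(0,0,0,0,0,0,0)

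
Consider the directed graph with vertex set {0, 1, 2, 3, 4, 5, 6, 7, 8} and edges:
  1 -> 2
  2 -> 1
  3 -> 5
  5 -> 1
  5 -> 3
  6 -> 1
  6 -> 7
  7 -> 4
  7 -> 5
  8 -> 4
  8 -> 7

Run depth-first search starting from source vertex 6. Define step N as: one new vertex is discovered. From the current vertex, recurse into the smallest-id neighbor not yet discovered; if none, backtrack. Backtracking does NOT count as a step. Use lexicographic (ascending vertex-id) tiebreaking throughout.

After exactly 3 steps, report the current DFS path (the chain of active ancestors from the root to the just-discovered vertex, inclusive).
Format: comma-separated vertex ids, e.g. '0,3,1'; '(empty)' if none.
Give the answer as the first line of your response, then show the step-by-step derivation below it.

6,1,2

step 1: discover 6; path=6; order=6
step 2: discover 1; path=6>1; order=6,1
step 3: discover 2; path=6>1>2; order=6,1,2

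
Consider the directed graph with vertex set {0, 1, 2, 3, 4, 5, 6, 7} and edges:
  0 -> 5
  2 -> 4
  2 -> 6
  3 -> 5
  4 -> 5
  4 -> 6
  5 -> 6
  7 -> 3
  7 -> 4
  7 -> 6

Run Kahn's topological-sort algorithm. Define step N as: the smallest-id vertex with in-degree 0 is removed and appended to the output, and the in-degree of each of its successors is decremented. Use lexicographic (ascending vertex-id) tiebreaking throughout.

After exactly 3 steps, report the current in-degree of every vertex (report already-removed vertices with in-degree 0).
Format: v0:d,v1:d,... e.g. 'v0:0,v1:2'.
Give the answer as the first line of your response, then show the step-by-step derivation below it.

v0:0,v1:0,v2:0,v3:1,v4:1,v5:2,v6:3,v7:0

step 1: output 0; order=[0]; indeg=(0,0,0,1,2,2,4,0)
step 2: output 1; order=[0,1]; indeg=(0,0,0,1,2,2,4,0)
step 3: output 2; order=[0,1,2]; indeg=(0,0,0,1,1,2,3,0)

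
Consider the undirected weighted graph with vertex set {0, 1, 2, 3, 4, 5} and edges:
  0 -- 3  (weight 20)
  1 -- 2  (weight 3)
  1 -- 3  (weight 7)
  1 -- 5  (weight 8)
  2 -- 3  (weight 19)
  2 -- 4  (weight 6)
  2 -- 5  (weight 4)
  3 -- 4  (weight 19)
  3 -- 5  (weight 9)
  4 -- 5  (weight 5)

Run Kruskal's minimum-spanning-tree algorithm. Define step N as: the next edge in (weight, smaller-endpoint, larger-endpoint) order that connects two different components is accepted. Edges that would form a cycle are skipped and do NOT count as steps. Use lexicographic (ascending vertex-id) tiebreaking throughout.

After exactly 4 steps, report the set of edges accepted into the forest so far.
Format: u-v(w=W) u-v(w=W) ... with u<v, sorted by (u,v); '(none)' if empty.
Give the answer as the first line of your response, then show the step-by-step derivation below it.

1-2(w=3) 1-3(w=7) 2-5(w=4) 4-5(w=5)

step 1: add edge 1-2 (w=3); MST = {1-2(w=3)}
step 2: add edge 2-5 (w=4); MST = {1-2(w=3) 2-5(w=4)}
step 3: add edge 4-5 (w=5); MST = {1-2(w=3) 2-5(w=4) 4-5(w=5)}
step 4: add edge 1-3 (w=7); MST = {1-2(w=3) 1-3(w=7) 2-5(w=4) 4-5(w=5)}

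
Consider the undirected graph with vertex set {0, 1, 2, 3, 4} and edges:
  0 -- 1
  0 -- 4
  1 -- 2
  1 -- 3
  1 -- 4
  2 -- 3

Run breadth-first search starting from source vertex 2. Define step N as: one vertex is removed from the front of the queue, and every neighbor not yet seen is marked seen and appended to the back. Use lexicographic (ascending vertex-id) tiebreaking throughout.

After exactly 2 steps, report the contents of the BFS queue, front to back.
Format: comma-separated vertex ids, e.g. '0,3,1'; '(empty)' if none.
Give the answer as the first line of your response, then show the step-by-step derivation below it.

3,0,4

step 1: dequeue 2; queue=[1,3]; order=2
step 2: dequeue 1; queue=[3,0,4]; order=2,1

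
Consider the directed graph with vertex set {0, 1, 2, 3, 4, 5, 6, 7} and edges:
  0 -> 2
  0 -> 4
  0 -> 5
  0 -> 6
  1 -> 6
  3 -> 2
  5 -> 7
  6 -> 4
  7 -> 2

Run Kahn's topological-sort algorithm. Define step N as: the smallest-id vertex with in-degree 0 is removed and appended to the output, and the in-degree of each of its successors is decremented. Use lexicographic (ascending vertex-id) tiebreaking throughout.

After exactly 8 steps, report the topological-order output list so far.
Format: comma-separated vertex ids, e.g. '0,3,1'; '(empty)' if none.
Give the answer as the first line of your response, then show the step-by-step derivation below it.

0,1,3,5,6,4,7,2

step 1: output 0; order=[0]; indeg=(0,0,2,0,1,0,1,1)
step 2: output 1; order=[0,1]; indeg=(0,0,2,0,1,0,0,1)
step 3: output 3; order=[0,1,3]; indeg=(0,0,1,0,1,0,0,1)
step 4: output 5; order=[0,1,3,5]; indeg=(0,0,1,0,1,0,0,0)
step 5: output 6; order=[0,1,3,5,6]; indeg=(0,0,1,0,0,0,0,0)
step 6: output 4; order=[0,1,3,5,6,4]; indeg=(0,0,1,0,0,0,0,0)
step 7: output 7; order=[0,1,3,5,6,4,7]; indeg=(0,0,0,0,0,0,0,0)
step 8: output 2; order=[0,1,3,5,6,4,7,2]; indeg=(0,0,0,0,0,0,0,0)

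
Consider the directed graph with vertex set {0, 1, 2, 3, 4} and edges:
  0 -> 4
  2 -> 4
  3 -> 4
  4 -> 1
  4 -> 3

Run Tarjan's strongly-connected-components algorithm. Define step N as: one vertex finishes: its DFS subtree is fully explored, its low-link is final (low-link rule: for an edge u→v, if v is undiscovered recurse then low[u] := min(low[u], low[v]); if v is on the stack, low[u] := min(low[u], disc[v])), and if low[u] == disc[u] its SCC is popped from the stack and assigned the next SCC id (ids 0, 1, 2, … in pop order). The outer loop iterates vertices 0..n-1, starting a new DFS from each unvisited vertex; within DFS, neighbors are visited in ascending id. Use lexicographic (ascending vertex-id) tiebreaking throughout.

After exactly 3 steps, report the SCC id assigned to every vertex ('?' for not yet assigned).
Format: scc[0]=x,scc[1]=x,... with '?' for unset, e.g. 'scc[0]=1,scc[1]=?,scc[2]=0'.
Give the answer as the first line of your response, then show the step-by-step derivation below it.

scc[0]=?,scc[1]=0,scc[2]=?,scc[3]=1,scc[4]=1

step 1: low=(low[0]=0,low[1]=2,low[2]=?,low[3]=?,low[4]=1); scc=(scc[0]=?,scc[1]=0,scc[2]=?,scc[3]=?,scc[4]=?)
step 2: low=(low[0]=0,low[1]=2,low[2]=?,low[3]=1,low[4]=1); scc=(scc[0]=?,scc[1]=0,scc[2]=?,scc[3]=?,scc[4]=?)
step 3: low=(low[0]=0,low[1]=2,low[2]=?,low[3]=1,low[4]=1); scc=(scc[0]=?,scc[1]=0,scc[2]=?,scc[3]=1,scc[4]=1)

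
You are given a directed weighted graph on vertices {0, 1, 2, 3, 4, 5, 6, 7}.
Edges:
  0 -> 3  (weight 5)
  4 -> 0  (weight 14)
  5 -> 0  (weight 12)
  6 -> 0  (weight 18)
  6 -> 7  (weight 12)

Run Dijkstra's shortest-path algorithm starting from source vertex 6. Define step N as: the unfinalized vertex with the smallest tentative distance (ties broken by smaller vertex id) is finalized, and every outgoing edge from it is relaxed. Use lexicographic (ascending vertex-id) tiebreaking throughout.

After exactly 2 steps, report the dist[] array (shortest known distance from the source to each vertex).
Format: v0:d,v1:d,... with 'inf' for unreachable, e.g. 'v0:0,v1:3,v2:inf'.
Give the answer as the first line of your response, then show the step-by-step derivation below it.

v0:18,v1:inf,v2:inf,v3:inf,v4:inf,v5:inf,v6:0,v7:12

step 1: dist = v0:18,v1:inf,v2:inf,v3:inf,v4:inf,v5:inf,v6:0,v7:12
step 2: dist = v0:18,v1:inf,v2:inf,v3:inf,v4:inf,v5:inf,v6:0,v7:12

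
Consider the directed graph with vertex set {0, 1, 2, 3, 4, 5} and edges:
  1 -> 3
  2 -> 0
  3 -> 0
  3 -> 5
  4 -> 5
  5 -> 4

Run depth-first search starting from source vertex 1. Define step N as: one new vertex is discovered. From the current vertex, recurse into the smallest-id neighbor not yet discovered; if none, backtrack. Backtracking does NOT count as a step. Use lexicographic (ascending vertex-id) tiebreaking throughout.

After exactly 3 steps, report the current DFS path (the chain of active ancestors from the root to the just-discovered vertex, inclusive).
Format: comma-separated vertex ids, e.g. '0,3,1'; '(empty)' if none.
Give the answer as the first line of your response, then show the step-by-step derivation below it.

1,3,0

step 1: discover 1; path=1; order=1
step 2: discover 3; path=1>3; order=1,3
step 3: discover 0; path=1>3>0; order=1,3,0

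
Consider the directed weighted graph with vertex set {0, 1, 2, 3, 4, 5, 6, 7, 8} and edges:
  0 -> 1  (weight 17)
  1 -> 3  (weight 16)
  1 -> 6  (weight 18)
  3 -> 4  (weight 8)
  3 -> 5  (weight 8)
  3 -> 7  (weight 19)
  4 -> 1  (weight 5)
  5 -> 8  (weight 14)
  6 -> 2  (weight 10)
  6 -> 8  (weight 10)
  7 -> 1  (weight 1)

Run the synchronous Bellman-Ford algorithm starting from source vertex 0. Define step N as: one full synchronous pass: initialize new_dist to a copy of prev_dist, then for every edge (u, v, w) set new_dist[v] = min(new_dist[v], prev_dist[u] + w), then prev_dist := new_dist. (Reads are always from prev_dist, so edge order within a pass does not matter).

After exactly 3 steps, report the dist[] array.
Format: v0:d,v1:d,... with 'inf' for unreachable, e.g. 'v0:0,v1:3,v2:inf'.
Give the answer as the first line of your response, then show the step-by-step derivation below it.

v0:0,v1:17,v2:45,v3:33,v4:41,v5:41,v6:35,v7:52,v8:45

step 1: dist = v0:0,v1:17,v2:inf,v3:inf,v4:inf,v5:inf,v6:inf,v7:inf,v8:inf
step 2: dist = v0:0,v1:17,v2:inf,v3:33,v4:inf,v5:inf,v6:35,v7:inf,v8:inf
step 3: dist = v0:0,v1:17,v2:45,v3:33,v4:41,v5:41,v6:35,v7:52,v8:45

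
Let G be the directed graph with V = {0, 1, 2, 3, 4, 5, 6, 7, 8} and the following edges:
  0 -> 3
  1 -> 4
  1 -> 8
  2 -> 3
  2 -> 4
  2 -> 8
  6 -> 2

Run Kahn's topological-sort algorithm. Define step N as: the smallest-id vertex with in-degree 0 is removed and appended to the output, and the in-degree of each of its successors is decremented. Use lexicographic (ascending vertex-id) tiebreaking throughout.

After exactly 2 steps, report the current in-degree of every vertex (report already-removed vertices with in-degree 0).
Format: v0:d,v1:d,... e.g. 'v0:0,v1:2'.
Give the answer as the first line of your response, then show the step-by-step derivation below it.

v0:0,v1:0,v2:1,v3:1,v4:1,v5:0,v6:0,v7:0,v8:1

step 1: output 0; order=[0]; indeg=(0,0,1,1,2,0,0,0,2)
step 2: output 1; order=[0,1]; indeg=(0,0,1,1,1,0,0,0,1)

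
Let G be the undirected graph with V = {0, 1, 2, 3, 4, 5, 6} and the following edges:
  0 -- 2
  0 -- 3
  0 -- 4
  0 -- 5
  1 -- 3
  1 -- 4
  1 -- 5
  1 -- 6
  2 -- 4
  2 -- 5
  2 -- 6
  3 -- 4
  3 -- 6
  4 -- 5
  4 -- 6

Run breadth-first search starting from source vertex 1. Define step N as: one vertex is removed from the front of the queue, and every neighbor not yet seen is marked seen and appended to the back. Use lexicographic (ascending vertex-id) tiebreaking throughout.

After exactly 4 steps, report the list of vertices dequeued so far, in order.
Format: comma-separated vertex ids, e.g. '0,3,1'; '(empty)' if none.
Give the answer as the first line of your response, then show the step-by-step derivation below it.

1,3,4,5

step 1: dequeue 1; queue=[3,4,5,6]; order=1
step 2: dequeue 3; queue=[4,5,6,0]; order=1,3
step 3: dequeue 4; queue=[5,6,0,2]; order=1,3,4
step 4: dequeue 5; queue=[6,0,2]; order=1,3,4,5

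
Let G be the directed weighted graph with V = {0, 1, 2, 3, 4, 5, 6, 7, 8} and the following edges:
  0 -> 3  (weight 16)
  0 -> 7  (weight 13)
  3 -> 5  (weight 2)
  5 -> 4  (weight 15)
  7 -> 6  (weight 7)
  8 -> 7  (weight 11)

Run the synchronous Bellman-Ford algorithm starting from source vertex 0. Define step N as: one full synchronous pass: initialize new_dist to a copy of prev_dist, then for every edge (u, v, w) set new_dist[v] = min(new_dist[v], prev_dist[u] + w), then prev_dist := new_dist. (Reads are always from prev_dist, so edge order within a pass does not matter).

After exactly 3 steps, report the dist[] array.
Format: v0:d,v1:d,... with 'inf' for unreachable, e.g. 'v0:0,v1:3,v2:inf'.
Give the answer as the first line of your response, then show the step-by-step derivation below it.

v0:0,v1:inf,v2:inf,v3:16,v4:33,v5:18,v6:20,v7:13,v8:inf

step 1: dist = v0:0,v1:inf,v2:inf,v3:16,v4:inf,v5:inf,v6:inf,v7:13,v8:inf
step 2: dist = v0:0,v1:inf,v2:inf,v3:16,v4:inf,v5:18,v6:20,v7:13,v8:inf
step 3: dist = v0:0,v1:inf,v2:inf,v3:16,v4:33,v5:18,v6:20,v7:13,v8:inf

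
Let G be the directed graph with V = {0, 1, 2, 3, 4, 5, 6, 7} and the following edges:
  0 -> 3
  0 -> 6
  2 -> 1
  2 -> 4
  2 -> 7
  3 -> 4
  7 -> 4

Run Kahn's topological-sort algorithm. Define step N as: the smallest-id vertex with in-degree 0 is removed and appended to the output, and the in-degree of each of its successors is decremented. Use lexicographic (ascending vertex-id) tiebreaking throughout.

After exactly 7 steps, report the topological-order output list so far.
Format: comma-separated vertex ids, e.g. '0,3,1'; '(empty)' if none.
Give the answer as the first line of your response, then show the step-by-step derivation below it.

0,2,1,3,5,6,7

step 1: output 0; order=[0]; indeg=(0,1,0,0,3,0,0,1)
step 2: output 2; order=[0,2]; indeg=(0,0,0,0,2,0,0,0)
step 3: output 1; order=[0,2,1]; indeg=(0,0,0,0,2,0,0,0)
step 4: output 3; order=[0,2,1,3]; indeg=(0,0,0,0,1,0,0,0)
step 5: output 5; order=[0,2,1,3,5]; indeg=(0,0,0,0,1,0,0,0)
step 6: output 6; order=[0,2,1,3,5,6]; indeg=(0,0,0,0,1,0,0,0)
step 7: output 7; order=[0,2,1,3,5,6,7]; indeg=(0,0,0,0,0,0,0,0)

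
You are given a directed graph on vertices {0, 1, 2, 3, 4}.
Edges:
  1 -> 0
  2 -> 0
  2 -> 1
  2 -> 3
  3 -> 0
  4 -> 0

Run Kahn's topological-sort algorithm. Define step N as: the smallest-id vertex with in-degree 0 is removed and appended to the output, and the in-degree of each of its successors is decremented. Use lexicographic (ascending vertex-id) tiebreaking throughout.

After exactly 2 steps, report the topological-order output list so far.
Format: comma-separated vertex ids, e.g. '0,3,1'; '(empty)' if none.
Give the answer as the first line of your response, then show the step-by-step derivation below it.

2,1

step 1: output 2; order=[2]; indeg=(3,0,0,0,0)
step 2: output 1; order=[2,1]; indeg=(2,0,0,0,0)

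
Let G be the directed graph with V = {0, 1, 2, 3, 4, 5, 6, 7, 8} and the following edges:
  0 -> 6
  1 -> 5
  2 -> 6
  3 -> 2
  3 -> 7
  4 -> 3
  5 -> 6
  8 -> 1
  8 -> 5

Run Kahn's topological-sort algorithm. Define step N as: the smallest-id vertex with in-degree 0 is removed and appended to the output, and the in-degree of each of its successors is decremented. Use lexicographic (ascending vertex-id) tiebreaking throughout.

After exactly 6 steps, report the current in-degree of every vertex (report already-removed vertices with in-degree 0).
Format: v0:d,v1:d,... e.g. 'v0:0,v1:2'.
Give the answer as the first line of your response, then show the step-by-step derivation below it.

v0:0,v1:0,v2:0,v3:0,v4:0,v5:1,v6:1,v7:0,v8:0

step 1: output 0; order=[0]; indeg=(0,1,1,1,0,2,2,1,0)
step 2: output 4; order=[0,4]; indeg=(0,1,1,0,0,2,2,1,0)
step 3: output 3; order=[0,4,3]; indeg=(0,1,0,0,0,2,2,0,0)
step 4: output 2; order=[0,4,3,2]; indeg=(0,1,0,0,0,2,1,0,0)
step 5: output 7; order=[0,4,3,2,7]; indeg=(0,1,0,0,0,2,1,0,0)
step 6: output 8; order=[0,4,3,2,7,8]; indeg=(0,0,0,0,0,1,1,0,0)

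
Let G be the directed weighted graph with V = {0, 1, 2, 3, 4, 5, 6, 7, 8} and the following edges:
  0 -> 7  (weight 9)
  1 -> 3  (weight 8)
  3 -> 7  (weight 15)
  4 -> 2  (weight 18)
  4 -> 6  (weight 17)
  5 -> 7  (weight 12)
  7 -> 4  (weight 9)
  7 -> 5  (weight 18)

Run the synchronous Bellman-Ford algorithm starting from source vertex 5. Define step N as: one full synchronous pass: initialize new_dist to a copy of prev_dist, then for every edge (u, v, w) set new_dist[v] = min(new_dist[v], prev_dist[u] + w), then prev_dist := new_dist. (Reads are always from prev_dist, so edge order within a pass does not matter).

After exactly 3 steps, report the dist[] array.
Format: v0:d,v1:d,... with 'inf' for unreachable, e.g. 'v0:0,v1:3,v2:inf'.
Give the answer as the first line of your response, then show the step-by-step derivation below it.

v0:inf,v1:inf,v2:39,v3:inf,v4:21,v5:0,v6:38,v7:12,v8:inf

step 1: dist = v0:inf,v1:inf,v2:inf,v3:inf,v4:inf,v5:0,v6:inf,v7:12,v8:inf
step 2: dist = v0:inf,v1:inf,v2:inf,v3:inf,v4:21,v5:0,v6:inf,v7:12,v8:inf
step 3: dist = v0:inf,v1:inf,v2:39,v3:inf,v4:21,v5:0,v6:38,v7:12,v8:inf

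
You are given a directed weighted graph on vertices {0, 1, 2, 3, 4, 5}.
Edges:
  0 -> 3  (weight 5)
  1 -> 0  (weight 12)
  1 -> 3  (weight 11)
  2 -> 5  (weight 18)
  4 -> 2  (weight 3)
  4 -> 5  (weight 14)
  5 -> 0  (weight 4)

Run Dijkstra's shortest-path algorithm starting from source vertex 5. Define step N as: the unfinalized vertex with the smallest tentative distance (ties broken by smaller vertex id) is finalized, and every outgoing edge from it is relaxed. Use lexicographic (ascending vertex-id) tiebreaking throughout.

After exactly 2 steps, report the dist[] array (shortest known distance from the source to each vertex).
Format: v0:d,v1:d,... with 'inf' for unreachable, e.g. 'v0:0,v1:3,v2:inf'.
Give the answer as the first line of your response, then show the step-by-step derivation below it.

v0:4,v1:inf,v2:inf,v3:9,v4:inf,v5:0

step 1: dist = v0:4,v1:inf,v2:inf,v3:inf,v4:inf,v5:0
step 2: dist = v0:4,v1:inf,v2:inf,v3:9,v4:inf,v5:0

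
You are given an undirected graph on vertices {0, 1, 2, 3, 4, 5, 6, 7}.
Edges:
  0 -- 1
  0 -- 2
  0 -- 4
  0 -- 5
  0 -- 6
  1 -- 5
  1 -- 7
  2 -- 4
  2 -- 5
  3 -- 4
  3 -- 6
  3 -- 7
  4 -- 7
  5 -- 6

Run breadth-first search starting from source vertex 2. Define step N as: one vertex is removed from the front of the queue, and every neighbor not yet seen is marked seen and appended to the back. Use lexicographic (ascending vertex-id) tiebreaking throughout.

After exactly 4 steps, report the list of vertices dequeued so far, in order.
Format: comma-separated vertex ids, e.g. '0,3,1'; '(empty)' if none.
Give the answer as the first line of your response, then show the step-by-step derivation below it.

2,0,4,5

step 1: dequeue 2; queue=[0,4,5]; order=2
step 2: dequeue 0; queue=[4,5,1,6]; order=2,0
step 3: dequeue 4; queue=[5,1,6,3,7]; order=2,0,4
step 4: dequeue 5; queue=[1,6,3,7]; order=2,0,4,5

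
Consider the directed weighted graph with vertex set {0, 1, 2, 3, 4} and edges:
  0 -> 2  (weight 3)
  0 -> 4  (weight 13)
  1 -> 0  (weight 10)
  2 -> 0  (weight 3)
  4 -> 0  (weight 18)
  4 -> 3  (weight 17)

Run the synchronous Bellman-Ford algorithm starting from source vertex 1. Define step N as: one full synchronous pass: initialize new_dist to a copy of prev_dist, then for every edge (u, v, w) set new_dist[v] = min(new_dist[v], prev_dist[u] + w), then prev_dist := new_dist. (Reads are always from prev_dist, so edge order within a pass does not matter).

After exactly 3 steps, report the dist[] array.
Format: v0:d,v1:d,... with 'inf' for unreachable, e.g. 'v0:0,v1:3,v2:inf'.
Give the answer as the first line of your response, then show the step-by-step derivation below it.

v0:10,v1:0,v2:13,v3:40,v4:23

step 1: dist = v0:10,v1:0,v2:inf,v3:inf,v4:inf
step 2: dist = v0:10,v1:0,v2:13,v3:inf,v4:23
step 3: dist = v0:10,v1:0,v2:13,v3:40,v4:23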